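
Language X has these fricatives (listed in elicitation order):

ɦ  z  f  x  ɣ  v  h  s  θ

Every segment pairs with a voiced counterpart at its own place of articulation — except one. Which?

Labiodental: /f/ ~ /v/
Alveolar: /s/ ~ /z/
Velar: /x/ ~ /ɣ/
Glottal: /h/ ~ /ɦ/
Dental: only /θ/ (voiceless); no voiced partner.
So /θ/ is the unpaired segment.

/θ/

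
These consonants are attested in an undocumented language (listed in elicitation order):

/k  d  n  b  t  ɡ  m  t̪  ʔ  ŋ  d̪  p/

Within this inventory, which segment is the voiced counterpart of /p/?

/p/ is a voiceless bilabial stop.
The voiced counterpart is a voiced bilabial stop — in this inventory, /b/.

/b/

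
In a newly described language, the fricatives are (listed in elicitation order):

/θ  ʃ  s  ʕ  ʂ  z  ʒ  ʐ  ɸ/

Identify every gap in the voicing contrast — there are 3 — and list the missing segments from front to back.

place of articulation  voiceless  voiced  
bilabial          ɸ         —       
dental            θ         —       
alveolar          s         z       
postalveolar      ʃ         ʒ       
retroflex         ʂ         ʐ       
pharyngeal        —         ʕ       
Gaps, from front to back: bilabial lacks voiced (/β/); dental lacks voiced (/ð/); pharyngeal lacks voiceless (/ħ/).

/β/, /ð/, /ħ/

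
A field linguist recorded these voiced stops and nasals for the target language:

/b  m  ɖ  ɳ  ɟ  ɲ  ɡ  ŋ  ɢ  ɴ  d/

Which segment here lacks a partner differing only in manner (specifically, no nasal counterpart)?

Bilabial: /b/ ~ /m/
Retroflex: /ɖ/ ~ /ɳ/
Palatal: /ɟ/ ~ /ɲ/
Velar: /ɡ/ ~ /ŋ/
Uvular: /ɢ/ ~ /ɴ/
Alveolar: only /d/ (oral stop); no nasal partner.
So /d/ is the unpaired segment.

/d/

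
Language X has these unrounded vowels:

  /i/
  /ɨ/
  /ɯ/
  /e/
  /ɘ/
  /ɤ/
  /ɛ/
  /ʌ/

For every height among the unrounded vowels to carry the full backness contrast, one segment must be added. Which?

height            front     central   back    
high              i         ɨ         ɯ       
high-mid          e         ɘ         ɤ       
low-mid           ɛ         —         ʌ       
The low-mid row has no central member, so the gap is the low-mid central unrounded vowel /ɜ/.

/ɜ/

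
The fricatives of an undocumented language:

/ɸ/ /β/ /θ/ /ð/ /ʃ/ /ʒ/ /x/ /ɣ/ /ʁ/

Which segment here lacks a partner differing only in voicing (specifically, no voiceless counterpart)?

Bilabial: /ɸ/ ~ /β/
Dental: /θ/ ~ /ð/
Postalveolar: /ʃ/ ~ /ʒ/
Velar: /x/ ~ /ɣ/
Uvular: only /ʁ/ (voiced); no voiceless partner.
So /ʁ/ is the unpaired segment.

/ʁ/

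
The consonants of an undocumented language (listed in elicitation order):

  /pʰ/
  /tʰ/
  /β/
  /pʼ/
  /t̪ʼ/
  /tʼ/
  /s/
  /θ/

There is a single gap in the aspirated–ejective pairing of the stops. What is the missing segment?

/t̪ʰ/

place of articulation  aspirated  ejective
bilabial          pʰ        pʼ      
dental            —         t̪ʼ     
alveolar          tʰ        tʼ      
The dental row has no aspirated member, so the gap is the aspirated dental stop /t̪ʰ/.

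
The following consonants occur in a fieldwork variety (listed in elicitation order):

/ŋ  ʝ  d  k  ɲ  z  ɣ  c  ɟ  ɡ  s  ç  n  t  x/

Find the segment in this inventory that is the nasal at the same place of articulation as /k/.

/ŋ/

/k/ is a voiceless velar stop.
The nasal at the same place is a velar nasal — in this inventory, /ŋ/.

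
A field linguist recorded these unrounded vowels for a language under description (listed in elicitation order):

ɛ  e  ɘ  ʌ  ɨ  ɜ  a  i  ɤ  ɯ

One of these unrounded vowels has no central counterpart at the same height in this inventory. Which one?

/a/

High: /i/ ~ /ɨ/ ~ /ɯ/
High-mid: /e/ ~ /ɘ/ ~ /ɤ/
Low-mid: /ɛ/ ~ /ɜ/ ~ /ʌ/
Low: only /a/ (front); no central partner.
So /a/ is the unpaired segment.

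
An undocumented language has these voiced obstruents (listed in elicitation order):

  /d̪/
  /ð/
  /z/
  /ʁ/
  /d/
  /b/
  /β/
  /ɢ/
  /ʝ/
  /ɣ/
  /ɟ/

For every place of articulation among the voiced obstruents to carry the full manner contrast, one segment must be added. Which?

bilabial: stop /b/, fricative /β/.
dental: stop /d̪/, fricative /ð/.
alveolar: stop /d/, fricative /z/.
palatal: stop /ɟ/, fricative /ʝ/.
velar: stop —, fricative /ɣ/.
uvular: stop /ɢ/, fricative /ʁ/.
The velar row has no stop member, so the gap is the velar stop /ɡ/.

/ɡ/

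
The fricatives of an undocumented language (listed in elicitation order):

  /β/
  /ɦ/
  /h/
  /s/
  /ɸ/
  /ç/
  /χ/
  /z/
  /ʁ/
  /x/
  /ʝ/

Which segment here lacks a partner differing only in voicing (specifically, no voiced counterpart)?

/x/

Bilabial: /ɸ/ ~ /β/
Alveolar: /s/ ~ /z/
Palatal: /ç/ ~ /ʝ/
Uvular: /χ/ ~ /ʁ/
Glottal: /h/ ~ /ɦ/
Velar: only /x/ (voiceless); no voiced partner.
So /x/ is the unpaired segment.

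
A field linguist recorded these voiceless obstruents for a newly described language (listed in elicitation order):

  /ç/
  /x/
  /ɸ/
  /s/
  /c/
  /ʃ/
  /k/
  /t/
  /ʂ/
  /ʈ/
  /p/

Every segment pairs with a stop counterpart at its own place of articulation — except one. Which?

/ʃ/

Bilabial: /p/ ~ /ɸ/
Alveolar: /t/ ~ /s/
Retroflex: /ʈ/ ~ /ʂ/
Palatal: /c/ ~ /ç/
Velar: /k/ ~ /x/
Postalveolar: only /ʃ/ (fricative); no stop partner.
So /ʃ/ is the unpaired segment.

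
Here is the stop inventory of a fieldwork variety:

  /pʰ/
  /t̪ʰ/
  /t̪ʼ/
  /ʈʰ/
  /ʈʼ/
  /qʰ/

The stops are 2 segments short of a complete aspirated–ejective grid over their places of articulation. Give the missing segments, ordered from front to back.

bilabial: aspirated /pʰ/, ejective —.
dental: aspirated /t̪ʰ/, ejective /t̪ʼ/.
retroflex: aspirated /ʈʰ/, ejective /ʈʼ/.
uvular: aspirated /qʰ/, ejective —.
Gaps, from front to back: bilabial lacks ejective (/pʼ/); uvular lacks ejective (/qʼ/).

/pʼ/, /qʼ/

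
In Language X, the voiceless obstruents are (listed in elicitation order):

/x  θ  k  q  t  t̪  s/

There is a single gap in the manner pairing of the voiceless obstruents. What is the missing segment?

dental: stop /t̪/, fricative /θ/.
alveolar: stop /t/, fricative /s/.
velar: stop /k/, fricative /x/.
uvular: stop /q/, fricative —.
The uvular row has no fricative member, so the gap is the uvular fricative /χ/.

/χ/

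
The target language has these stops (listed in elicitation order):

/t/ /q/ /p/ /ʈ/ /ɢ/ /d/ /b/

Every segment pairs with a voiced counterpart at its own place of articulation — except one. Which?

Bilabial: /p/ ~ /b/
Alveolar: /t/ ~ /d/
Uvular: /q/ ~ /ɢ/
Retroflex: only /ʈ/ (voiceless); no voiced partner.
So /ʈ/ is the unpaired segment.

/ʈ/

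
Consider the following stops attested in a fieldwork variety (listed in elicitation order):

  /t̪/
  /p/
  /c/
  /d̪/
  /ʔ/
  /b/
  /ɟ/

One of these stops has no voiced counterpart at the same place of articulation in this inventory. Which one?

/ʔ/

Bilabial: /p/ ~ /b/
Dental: /t̪/ ~ /d̪/
Palatal: /c/ ~ /ɟ/
Glottal: only /ʔ/ (voiceless); no voiced partner.
So /ʔ/ is the unpaired segment.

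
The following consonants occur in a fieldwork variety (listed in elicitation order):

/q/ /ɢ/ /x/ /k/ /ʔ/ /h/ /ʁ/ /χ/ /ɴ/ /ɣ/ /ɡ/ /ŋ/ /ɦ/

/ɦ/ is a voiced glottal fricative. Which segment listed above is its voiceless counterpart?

/h/

The voiceless counterpart is a voiceless glottal fricative — in this inventory, /h/.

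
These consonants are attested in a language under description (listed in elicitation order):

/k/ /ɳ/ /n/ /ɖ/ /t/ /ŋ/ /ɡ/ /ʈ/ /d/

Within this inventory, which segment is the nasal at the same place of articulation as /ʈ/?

/ɳ/

/ʈ/ is a voiceless retroflex stop.
The nasal at the same place is a retroflex nasal — in this inventory, /ɳ/.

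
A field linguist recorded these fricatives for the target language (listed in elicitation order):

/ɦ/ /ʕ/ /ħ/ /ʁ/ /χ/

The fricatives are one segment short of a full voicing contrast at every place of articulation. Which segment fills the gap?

place of articulation  voiceless  voiced  
uvular            χ         ʁ       
pharyngeal        ħ         ʕ       
glottal           —         ɦ       
The glottal row has no voiceless member, so the gap is the voiceless glottal fricative /h/.

/h/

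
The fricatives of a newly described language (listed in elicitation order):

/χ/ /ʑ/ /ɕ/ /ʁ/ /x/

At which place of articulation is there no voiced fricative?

Voiceless: /ɕ/ (alveolo-palatal), /x/ (velar), /χ/ (uvular).
Voiced: /ʑ/ (alveolo-palatal), /ʁ/ (uvular).
Every place of articulation has a voiced member except velar, where /ɣ/ would be expected.

velar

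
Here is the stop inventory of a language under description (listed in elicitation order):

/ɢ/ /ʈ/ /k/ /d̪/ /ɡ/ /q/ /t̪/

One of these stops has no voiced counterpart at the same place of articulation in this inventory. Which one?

Dental: /t̪/ ~ /d̪/
Velar: /k/ ~ /ɡ/
Uvular: /q/ ~ /ɢ/
Retroflex: only /ʈ/ (voiceless); no voiced partner.
So /ʈ/ is the unpaired segment.

/ʈ/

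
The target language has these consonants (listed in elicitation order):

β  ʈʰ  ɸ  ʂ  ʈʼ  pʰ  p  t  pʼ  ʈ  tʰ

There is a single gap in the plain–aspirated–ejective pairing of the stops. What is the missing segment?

/tʼ/

Plain: /p/ (bilabial), /t/ (alveolar), /ʈ/ (retroflex).
Aspirated: /pʰ/ (bilabial), /tʰ/ (alveolar), /ʈʰ/ (retroflex).
Ejective: /pʼ/ (bilabial), /ʈʼ/ (retroflex).
The alveolar row has no ejective member, so the gap is the ejective alveolar stop /tʼ/.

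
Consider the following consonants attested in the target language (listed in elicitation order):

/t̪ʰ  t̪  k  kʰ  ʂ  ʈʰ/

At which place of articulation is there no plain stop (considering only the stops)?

retroflex

dental: plain /t̪/, aspirated /t̪ʰ/.
retroflex: plain —, aspirated /ʈʰ/.
velar: plain /k/, aspirated /kʰ/.
Every place of articulation has a plain member except retroflex, where /ʈ/ would be expected.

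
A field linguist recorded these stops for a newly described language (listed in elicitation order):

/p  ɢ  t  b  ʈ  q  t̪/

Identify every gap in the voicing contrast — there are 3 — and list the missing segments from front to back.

/d̪/, /d/, /ɖ/

Voiceless: /p/ (bilabial), /t̪/ (dental), /t/ (alveolar), /ʈ/ (retroflex), /q/ (uvular).
Voiced: /b/ (bilabial), /ɢ/ (uvular).
Gaps, from front to back: dental lacks voiced (/d̪/); alveolar lacks voiced (/d/); retroflex lacks voiced (/ɖ/).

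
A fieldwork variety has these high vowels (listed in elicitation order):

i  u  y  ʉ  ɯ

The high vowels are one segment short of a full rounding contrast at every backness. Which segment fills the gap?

/ɨ/

backness          unrounded  rounded 
front             i         y       
central           —         ʉ       
back              ɯ         u       
The central row has no unrounded member, so the gap is the central unrounded vowel /ɨ/.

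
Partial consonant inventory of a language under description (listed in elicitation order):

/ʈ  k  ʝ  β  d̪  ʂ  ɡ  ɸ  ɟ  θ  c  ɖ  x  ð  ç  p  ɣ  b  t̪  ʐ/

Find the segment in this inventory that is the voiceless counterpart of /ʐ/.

/ʐ/ is a voiced retroflex fricative.
The voiceless counterpart is a voiceless retroflex fricative — in this inventory, /ʂ/.

/ʂ/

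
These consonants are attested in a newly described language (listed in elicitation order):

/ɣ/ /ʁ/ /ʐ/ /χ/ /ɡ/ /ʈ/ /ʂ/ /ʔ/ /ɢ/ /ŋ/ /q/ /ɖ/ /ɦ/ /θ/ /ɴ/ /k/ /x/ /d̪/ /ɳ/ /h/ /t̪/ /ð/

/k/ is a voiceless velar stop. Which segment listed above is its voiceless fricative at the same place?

The voiceless fricative at the same place is a voiceless velar fricative — in this inventory, /x/.

/x/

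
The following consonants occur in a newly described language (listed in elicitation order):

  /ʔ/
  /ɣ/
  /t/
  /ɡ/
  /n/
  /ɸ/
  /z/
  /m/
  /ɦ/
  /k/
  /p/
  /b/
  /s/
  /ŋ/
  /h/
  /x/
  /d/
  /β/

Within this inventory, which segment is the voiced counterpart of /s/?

/z/

/s/ is a voiceless alveolar fricative.
The voiced counterpart is a voiced alveolar fricative — in this inventory, /z/.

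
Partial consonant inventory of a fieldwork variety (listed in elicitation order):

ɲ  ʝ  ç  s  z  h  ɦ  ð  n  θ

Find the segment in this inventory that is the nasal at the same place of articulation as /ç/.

/ç/ is a voiceless palatal fricative.
The nasal at the same place is a palatal nasal — in this inventory, /ɲ/.

/ɲ/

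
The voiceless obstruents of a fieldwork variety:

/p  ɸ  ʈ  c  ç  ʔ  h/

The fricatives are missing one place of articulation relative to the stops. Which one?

bilabial: stop /p/, fricative /ɸ/.
retroflex: stop /ʈ/, fricative —.
palatal: stop /c/, fricative /ç/.
glottal: stop /ʔ/, fricative /h/.
Every place of articulation has a fricative member except retroflex, where /ʂ/ would be expected.

retroflex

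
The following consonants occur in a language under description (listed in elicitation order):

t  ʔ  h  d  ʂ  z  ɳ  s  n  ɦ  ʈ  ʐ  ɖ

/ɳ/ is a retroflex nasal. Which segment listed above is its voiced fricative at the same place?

The voiced fricative at the same place is a voiced retroflex fricative — in this inventory, /ʐ/.

/ʐ/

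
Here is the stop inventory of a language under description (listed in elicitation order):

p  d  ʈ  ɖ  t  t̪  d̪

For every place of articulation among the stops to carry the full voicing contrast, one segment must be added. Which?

/b/

place of articulation  voiceless  voiced  
bilabial          p         —       
dental            t̪        d̪      
alveolar          t         d       
retroflex         ʈ         ɖ       
The bilabial row has no voiced member, so the gap is the voiced bilabial stop /b/.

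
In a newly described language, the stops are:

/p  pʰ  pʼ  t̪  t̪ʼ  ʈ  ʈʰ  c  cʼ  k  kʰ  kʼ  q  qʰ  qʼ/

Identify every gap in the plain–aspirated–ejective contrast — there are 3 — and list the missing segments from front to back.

/t̪ʰ/, /ʈʼ/, /cʰ/

Plain: /p/ (bilabial), /t̪/ (dental), /ʈ/ (retroflex), /c/ (palatal), /k/ (velar), /q/ (uvular).
Aspirated: /pʰ/ (bilabial), /ʈʰ/ (retroflex), /kʰ/ (velar), /qʰ/ (uvular).
Ejective: /pʼ/ (bilabial), /t̪ʼ/ (dental), /cʼ/ (palatal), /kʼ/ (velar), /qʼ/ (uvular).
Gaps, from front to back: dental lacks aspirated (/t̪ʰ/); retroflex lacks ejective (/ʈʼ/); palatal lacks aspirated (/cʰ/).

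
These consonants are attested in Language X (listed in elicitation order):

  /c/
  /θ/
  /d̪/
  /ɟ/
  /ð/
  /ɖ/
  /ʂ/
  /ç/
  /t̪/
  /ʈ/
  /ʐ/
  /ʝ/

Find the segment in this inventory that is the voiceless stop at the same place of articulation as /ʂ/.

/ʂ/ is a voiceless retroflex fricative.
The voiceless stop at the same place is a voiceless retroflex stop — in this inventory, /ʈ/.

/ʈ/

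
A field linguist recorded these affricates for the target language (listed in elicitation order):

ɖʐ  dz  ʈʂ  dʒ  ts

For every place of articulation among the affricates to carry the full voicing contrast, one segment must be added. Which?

/tʃ/

place of articulation  voiceless  voiced  
alveolar          ts        dz      
postalveolar      —         dʒ      
retroflex         ʈʂ        ɖʐ      
The postalveolar row has no voiceless member, so the gap is the voiceless postalveolar affricate /tʃ/.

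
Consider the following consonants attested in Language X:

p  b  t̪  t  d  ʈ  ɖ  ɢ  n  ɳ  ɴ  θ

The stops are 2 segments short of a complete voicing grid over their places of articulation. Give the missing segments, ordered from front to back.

Voiceless: /p/ (bilabial), /t̪/ (dental), /t/ (alveolar), /ʈ/ (retroflex).
Voiced: /b/ (bilabial), /d/ (alveolar), /ɖ/ (retroflex), /ɢ/ (uvular).
Gaps, from front to back: dental lacks voiced (/d̪/); uvular lacks voiceless (/q/).

/d̪/, /q/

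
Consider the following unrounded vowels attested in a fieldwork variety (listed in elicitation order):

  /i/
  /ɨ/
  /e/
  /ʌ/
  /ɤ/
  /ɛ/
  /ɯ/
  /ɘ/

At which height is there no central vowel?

low-mid

Front: /i/ (high), /e/ (high-mid), /ɛ/ (low-mid).
Central: /ɨ/ (high), /ɘ/ (high-mid).
Back: /ɯ/ (high), /ɤ/ (high-mid), /ʌ/ (low-mid).
Every height has a central member except low-mid, where /ɜ/ would be expected.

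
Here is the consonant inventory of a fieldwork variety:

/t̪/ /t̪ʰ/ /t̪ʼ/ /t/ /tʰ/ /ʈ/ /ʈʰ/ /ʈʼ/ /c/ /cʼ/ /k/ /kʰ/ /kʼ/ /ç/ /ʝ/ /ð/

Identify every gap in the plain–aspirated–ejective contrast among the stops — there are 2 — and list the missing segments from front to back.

/tʼ/, /cʰ/

Plain: /t̪/ (dental), /t/ (alveolar), /ʈ/ (retroflex), /c/ (palatal), /k/ (velar).
Aspirated: /t̪ʰ/ (dental), /tʰ/ (alveolar), /ʈʰ/ (retroflex), /kʰ/ (velar).
Ejective: /t̪ʼ/ (dental), /ʈʼ/ (retroflex), /cʼ/ (palatal), /kʼ/ (velar).
Gaps, from front to back: alveolar lacks ejective (/tʼ/); palatal lacks aspirated (/cʰ/).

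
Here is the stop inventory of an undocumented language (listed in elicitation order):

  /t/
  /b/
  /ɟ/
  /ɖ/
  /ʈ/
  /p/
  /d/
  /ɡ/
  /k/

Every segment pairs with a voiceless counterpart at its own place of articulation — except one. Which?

/ɟ/

Bilabial: /p/ ~ /b/
Alveolar: /t/ ~ /d/
Retroflex: /ʈ/ ~ /ɖ/
Velar: /k/ ~ /ɡ/
Palatal: only /ɟ/ (voiced); no voiceless partner.
So /ɟ/ is the unpaired segment.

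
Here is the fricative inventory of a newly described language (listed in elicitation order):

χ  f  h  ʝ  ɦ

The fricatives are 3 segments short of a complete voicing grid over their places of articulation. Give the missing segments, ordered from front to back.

/v/, /ç/, /ʁ/

Voiceless: /f/ (labiodental), /χ/ (uvular), /h/ (glottal).
Voiced: /ʝ/ (palatal), /ɦ/ (glottal).
Gaps, from front to back: labiodental lacks voiced (/v/); palatal lacks voiceless (/ç/); uvular lacks voiced (/ʁ/).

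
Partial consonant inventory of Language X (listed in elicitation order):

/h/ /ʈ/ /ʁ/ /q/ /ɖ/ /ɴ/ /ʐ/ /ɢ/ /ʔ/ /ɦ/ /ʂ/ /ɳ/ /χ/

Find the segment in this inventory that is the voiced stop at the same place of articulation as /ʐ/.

/ʐ/ is a voiced retroflex fricative.
The voiced stop at the same place is a voiced retroflex stop — in this inventory, /ɖ/.

/ɖ/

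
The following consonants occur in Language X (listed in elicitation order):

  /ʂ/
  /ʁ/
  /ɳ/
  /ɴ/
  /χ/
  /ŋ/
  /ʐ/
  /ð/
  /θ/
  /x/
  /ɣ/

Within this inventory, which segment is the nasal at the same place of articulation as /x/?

/ŋ/

/x/ is a voiceless velar fricative.
The nasal at the same place is a velar nasal — in this inventory, /ŋ/.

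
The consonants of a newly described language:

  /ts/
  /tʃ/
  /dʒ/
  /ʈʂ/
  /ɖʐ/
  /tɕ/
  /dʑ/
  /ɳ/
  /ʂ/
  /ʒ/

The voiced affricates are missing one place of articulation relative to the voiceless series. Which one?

alveolar

alveolar: voiceless /ts/, voiced —.
postalveolar: voiceless /tʃ/, voiced /dʒ/.
retroflex: voiceless /ʈʂ/, voiced /ɖʐ/.
alveolo-palatal: voiceless /tɕ/, voiced /dʑ/.
Every place of articulation has a voiced member except alveolar, where /dz/ would be expected.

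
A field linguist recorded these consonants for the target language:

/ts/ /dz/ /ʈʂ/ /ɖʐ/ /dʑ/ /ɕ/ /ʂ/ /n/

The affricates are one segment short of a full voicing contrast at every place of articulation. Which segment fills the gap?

/tɕ/

alveolar: voiceless /ts/, voiced /dz/.
retroflex: voiceless /ʈʂ/, voiced /ɖʐ/.
alveolo-palatal: voiceless —, voiced /dʑ/.
The alveolo-palatal row has no voiceless member, so the gap is the voiceless alveolo-palatal affricate /tɕ/.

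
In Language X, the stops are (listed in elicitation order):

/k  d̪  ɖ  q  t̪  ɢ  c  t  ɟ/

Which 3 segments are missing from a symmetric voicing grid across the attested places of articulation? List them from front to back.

dental: voiceless /t̪/, voiced /d̪/.
alveolar: voiceless /t/, voiced —.
retroflex: voiceless —, voiced /ɖ/.
palatal: voiceless /c/, voiced /ɟ/.
velar: voiceless /k/, voiced —.
uvular: voiceless /q/, voiced /ɢ/.
Gaps, from front to back: alveolar lacks voiced (/d/); retroflex lacks voiceless (/ʈ/); velar lacks voiced (/ɡ/).

/d/, /ʈ/, /ɡ/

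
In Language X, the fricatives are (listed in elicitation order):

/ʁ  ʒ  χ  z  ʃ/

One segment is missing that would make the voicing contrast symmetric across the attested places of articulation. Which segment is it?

place of articulation  voiceless  voiced  
alveolar          —         z       
postalveolar      ʃ         ʒ       
uvular            χ         ʁ       
The alveolar row has no voiceless member, so the gap is the voiceless alveolar fricative /s/.

/s/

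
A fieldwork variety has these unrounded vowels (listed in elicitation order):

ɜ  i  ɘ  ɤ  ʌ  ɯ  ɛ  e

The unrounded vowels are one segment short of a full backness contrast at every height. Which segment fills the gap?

height            front     central   back    
high              i         —         ɯ       
high-mid          e         ɘ         ɤ       
low-mid           ɛ         ɜ         ʌ       
The high row has no central member, so the gap is the high central unrounded vowel /ɨ/.

/ɨ/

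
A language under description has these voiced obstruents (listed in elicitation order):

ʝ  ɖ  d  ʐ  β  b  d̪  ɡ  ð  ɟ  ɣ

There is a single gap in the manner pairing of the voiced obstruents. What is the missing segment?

/z/

Stop: /b/ (bilabial), /d̪/ (dental), /d/ (alveolar), /ɖ/ (retroflex), /ɟ/ (palatal), /ɡ/ (velar).
Fricative: /β/ (bilabial), /ð/ (dental), /ʐ/ (retroflex), /ʝ/ (palatal), /ɣ/ (velar).
The alveolar row has no fricative member, so the gap is the alveolar fricative /z/.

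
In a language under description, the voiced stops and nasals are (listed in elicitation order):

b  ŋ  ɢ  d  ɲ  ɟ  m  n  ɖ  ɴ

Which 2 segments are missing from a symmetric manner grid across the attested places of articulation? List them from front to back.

/ɳ/, /ɡ/

Oral stop: /b/ (bilabial), /d/ (alveolar), /ɖ/ (retroflex), /ɟ/ (palatal), /ɢ/ (uvular).
Nasal: /m/ (bilabial), /n/ (alveolar), /ɲ/ (palatal), /ŋ/ (velar), /ɴ/ (uvular).
Gaps, from front to back: retroflex lacks nasal (/ɳ/); velar lacks oral stop (/ɡ/).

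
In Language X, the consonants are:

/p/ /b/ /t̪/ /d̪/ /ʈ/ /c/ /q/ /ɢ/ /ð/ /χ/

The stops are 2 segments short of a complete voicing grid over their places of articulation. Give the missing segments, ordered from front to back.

/ɖ/, /ɟ/

Voiceless: /p/ (bilabial), /t̪/ (dental), /ʈ/ (retroflex), /c/ (palatal), /q/ (uvular).
Voiced: /b/ (bilabial), /d̪/ (dental), /ɢ/ (uvular).
Gaps, from front to back: retroflex lacks voiced (/ɖ/); palatal lacks voiced (/ɟ/).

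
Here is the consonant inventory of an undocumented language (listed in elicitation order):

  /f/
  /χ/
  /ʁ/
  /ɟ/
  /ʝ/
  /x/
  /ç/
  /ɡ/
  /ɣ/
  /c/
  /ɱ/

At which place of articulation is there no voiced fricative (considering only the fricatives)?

labiodental

labiodental: voiceless /f/, voiced —.
palatal: voiceless /ç/, voiced /ʝ/.
velar: voiceless /x/, voiced /ɣ/.
uvular: voiceless /χ/, voiced /ʁ/.
Every place of articulation has a voiced member except labiodental, where /v/ would be expected.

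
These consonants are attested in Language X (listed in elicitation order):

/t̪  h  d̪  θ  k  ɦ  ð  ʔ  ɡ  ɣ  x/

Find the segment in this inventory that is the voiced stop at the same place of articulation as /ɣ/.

/ɡ/

/ɣ/ is a voiced velar fricative.
The voiced stop at the same place is a voiced velar stop — in this inventory, /ɡ/.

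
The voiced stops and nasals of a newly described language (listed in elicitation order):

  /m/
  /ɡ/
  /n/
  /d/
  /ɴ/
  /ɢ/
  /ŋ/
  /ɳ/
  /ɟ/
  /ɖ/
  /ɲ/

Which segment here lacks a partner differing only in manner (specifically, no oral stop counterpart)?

/m/

Alveolar: /d/ ~ /n/
Retroflex: /ɖ/ ~ /ɳ/
Palatal: /ɟ/ ~ /ɲ/
Velar: /ɡ/ ~ /ŋ/
Uvular: /ɢ/ ~ /ɴ/
Bilabial: only /m/ (nasal); no oral stop partner.
So /m/ is the unpaired segment.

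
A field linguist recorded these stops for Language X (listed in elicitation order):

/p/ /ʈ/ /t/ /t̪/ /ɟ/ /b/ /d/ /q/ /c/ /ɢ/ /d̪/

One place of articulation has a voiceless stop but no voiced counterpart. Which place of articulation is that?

bilabial: voiceless /p/, voiced /b/.
dental: voiceless /t̪/, voiced /d̪/.
alveolar: voiceless /t/, voiced /d/.
retroflex: voiceless /ʈ/, voiced —.
palatal: voiceless /c/, voiced /ɟ/.
uvular: voiceless /q/, voiced /ɢ/.
Every place of articulation has a voiced member except retroflex, where /ɖ/ would be expected.

retroflex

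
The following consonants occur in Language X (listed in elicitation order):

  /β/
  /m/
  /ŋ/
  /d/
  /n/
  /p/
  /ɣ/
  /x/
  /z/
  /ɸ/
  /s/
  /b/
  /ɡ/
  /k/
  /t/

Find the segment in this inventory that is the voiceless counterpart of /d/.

/t/

/d/ is a voiced alveolar stop.
The voiceless counterpart is a voiceless alveolar stop — in this inventory, /t/.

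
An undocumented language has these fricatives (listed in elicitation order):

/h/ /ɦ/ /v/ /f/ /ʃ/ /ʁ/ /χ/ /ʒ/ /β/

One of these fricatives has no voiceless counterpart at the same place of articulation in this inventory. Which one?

Labiodental: /f/ ~ /v/
Postalveolar: /ʃ/ ~ /ʒ/
Uvular: /χ/ ~ /ʁ/
Glottal: /h/ ~ /ɦ/
Bilabial: only /β/ (voiced); no voiceless partner.
So /β/ is the unpaired segment.

/β/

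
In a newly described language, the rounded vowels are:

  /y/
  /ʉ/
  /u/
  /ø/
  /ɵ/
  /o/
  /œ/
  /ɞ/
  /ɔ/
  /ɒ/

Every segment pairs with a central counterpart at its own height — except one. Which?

High: /y/ ~ /ʉ/ ~ /u/
High-mid: /ø/ ~ /ɵ/ ~ /o/
Low-mid: /œ/ ~ /ɞ/ ~ /ɔ/
Low: only /ɒ/ (back); no central partner.
So /ɒ/ is the unpaired segment.

/ɒ/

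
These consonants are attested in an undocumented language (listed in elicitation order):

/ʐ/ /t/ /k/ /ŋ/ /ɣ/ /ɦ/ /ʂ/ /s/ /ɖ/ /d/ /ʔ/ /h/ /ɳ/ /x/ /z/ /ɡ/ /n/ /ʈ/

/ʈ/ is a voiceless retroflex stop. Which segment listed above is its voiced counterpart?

The voiced counterpart is a voiced retroflex stop — in this inventory, /ɖ/.

/ɖ/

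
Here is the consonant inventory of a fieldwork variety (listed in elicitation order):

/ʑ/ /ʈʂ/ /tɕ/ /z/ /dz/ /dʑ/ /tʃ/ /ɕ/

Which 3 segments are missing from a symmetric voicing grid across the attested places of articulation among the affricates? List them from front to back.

/ts/, /dʒ/, /ɖʐ/

Voiceless: /tʃ/ (postalveolar), /ʈʂ/ (retroflex), /tɕ/ (alveolo-palatal).
Voiced: /dz/ (alveolar), /dʑ/ (alveolo-palatal).
Gaps, from front to back: alveolar lacks voiceless (/ts/); postalveolar lacks voiced (/dʒ/); retroflex lacks voiced (/ɖʐ/).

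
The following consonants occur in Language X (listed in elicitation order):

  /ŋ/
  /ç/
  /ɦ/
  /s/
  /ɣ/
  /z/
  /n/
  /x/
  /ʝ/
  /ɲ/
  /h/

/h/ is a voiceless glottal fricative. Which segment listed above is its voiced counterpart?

/ɦ/

The voiced counterpart is a voiced glottal fricative — in this inventory, /ɦ/.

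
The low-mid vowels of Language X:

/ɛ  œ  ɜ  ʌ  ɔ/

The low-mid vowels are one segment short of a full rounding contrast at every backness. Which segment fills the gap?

Unrounded: /ɛ/ (front), /ɜ/ (central), /ʌ/ (back).
Rounded: /œ/ (front), /ɔ/ (back).
The central row has no rounded member, so the gap is the central rounded vowel /ɞ/.

/ɞ/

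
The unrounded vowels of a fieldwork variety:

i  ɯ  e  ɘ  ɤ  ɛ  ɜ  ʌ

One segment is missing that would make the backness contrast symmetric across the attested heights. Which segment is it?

/ɨ/

high: front /i/, central —, back /ɯ/.
high-mid: front /e/, central /ɘ/, back /ɤ/.
low-mid: front /ɛ/, central /ɜ/, back /ʌ/.
The high row has no central member, so the gap is the high central unrounded vowel /ɨ/.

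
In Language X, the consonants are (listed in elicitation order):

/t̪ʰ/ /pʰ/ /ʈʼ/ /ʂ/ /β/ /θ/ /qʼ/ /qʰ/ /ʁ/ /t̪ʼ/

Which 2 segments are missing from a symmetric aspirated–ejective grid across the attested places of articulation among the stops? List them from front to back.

/pʼ/, /ʈʰ/

bilabial: aspirated /pʰ/, ejective —.
dental: aspirated /t̪ʰ/, ejective /t̪ʼ/.
retroflex: aspirated —, ejective /ʈʼ/.
uvular: aspirated /qʰ/, ejective /qʼ/.
Gaps, from front to back: bilabial lacks ejective (/pʼ/); retroflex lacks aspirated (/ʈʰ/).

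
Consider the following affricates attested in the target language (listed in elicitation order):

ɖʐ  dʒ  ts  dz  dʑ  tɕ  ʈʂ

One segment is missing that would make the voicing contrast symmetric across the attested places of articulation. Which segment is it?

/tʃ/

alveolar: voiceless /ts/, voiced /dz/.
postalveolar: voiceless —, voiced /dʒ/.
retroflex: voiceless /ʈʂ/, voiced /ɖʐ/.
alveolo-palatal: voiceless /tɕ/, voiced /dʑ/.
The postalveolar row has no voiceless member, so the gap is the voiceless postalveolar affricate /tʃ/.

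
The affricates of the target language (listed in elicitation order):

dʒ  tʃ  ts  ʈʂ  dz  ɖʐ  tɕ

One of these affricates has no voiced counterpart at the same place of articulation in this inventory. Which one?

Alveolar: /ts/ ~ /dz/
Postalveolar: /tʃ/ ~ /dʒ/
Retroflex: /ʈʂ/ ~ /ɖʐ/
Alveolo-palatal: only /tɕ/ (voiceless); no voiced partner.
So /tɕ/ is the unpaired segment.

/tɕ/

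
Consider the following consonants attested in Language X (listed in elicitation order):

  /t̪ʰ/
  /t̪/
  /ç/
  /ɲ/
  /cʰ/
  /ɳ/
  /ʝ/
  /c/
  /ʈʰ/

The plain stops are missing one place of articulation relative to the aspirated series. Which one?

dental: plain /t̪/, aspirated /t̪ʰ/.
retroflex: plain —, aspirated /ʈʰ/.
palatal: plain /c/, aspirated /cʰ/.
Every place of articulation has a plain member except retroflex, where /ʈ/ would be expected.

retroflex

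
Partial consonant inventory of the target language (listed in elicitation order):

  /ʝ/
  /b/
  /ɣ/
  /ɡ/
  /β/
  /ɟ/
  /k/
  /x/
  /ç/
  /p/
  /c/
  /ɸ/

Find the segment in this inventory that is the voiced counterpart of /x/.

/x/ is a voiceless velar fricative.
The voiced counterpart is a voiced velar fricative — in this inventory, /ɣ/.

/ɣ/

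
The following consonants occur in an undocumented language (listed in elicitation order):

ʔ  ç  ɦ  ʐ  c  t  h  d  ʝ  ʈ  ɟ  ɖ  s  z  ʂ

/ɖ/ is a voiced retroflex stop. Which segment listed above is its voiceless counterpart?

The voiceless counterpart is a voiceless retroflex stop — in this inventory, /ʈ/.

/ʈ/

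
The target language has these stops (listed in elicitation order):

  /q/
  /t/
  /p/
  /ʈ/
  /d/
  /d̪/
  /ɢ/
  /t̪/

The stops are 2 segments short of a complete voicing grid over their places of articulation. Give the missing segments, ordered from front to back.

/b/, /ɖ/

bilabial: voiceless /p/, voiced —.
dental: voiceless /t̪/, voiced /d̪/.
alveolar: voiceless /t/, voiced /d/.
retroflex: voiceless /ʈ/, voiced —.
uvular: voiceless /q/, voiced /ɢ/.
Gaps, from front to back: bilabial lacks voiced (/b/); retroflex lacks voiced (/ɖ/).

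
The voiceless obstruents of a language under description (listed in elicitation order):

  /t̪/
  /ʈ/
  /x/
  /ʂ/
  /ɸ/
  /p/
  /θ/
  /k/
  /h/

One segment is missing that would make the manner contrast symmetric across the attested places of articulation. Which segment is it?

/ʔ/

Stop: /p/ (bilabial), /t̪/ (dental), /ʈ/ (retroflex), /k/ (velar).
Fricative: /ɸ/ (bilabial), /θ/ (dental), /ʂ/ (retroflex), /x/ (velar), /h/ (glottal).
The glottal row has no stop member, so the gap is the glottal stop /ʔ/.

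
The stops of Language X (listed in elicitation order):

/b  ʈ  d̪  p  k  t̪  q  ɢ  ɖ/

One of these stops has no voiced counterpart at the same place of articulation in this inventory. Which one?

Bilabial: /p/ ~ /b/
Dental: /t̪/ ~ /d̪/
Retroflex: /ʈ/ ~ /ɖ/
Uvular: /q/ ~ /ɢ/
Velar: only /k/ (voiceless); no voiced partner.
So /k/ is the unpaired segment.

/k/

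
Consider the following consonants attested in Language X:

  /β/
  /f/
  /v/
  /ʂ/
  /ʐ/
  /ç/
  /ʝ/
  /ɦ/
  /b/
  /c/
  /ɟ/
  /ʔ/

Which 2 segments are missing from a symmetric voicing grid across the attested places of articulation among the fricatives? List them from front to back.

/ɸ/, /h/

bilabial: voiceless —, voiced /β/.
labiodental: voiceless /f/, voiced /v/.
retroflex: voiceless /ʂ/, voiced /ʐ/.
palatal: voiceless /ç/, voiced /ʝ/.
glottal: voiceless —, voiced /ɦ/.
Gaps, from front to back: bilabial lacks voiceless (/ɸ/); glottal lacks voiceless (/h/).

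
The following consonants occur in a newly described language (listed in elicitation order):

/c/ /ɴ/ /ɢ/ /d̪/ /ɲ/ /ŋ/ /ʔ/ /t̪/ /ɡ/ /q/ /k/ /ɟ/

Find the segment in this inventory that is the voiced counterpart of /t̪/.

/t̪/ is a voiceless dental stop.
The voiced counterpart is a voiced dental stop — in this inventory, /d̪/.

/d̪/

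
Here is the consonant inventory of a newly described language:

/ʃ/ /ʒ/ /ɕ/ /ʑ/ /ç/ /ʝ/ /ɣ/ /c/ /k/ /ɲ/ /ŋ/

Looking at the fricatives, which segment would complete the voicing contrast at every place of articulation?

/x/

place of articulation  voiceless  voiced  
postalveolar      ʃ         ʒ       
alveolo-palatal   ɕ         ʑ       
palatal           ç         ʝ       
velar             —         ɣ       
The velar row has no voiceless member, so the gap is the voiceless velar fricative /x/.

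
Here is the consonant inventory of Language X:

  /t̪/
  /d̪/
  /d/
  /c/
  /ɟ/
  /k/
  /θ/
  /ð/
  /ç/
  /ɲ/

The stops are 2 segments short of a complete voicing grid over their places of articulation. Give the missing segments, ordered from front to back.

/t/, /ɡ/

Voiceless: /t̪/ (dental), /c/ (palatal), /k/ (velar).
Voiced: /d̪/ (dental), /d/ (alveolar), /ɟ/ (palatal).
Gaps, from front to back: alveolar lacks voiceless (/t/); velar lacks voiced (/ɡ/).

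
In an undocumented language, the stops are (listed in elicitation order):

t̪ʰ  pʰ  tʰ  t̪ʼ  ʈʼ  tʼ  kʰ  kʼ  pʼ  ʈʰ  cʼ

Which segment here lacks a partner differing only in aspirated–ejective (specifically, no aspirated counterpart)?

/cʼ/

Bilabial: /pʰ/ ~ /pʼ/
Dental: /t̪ʰ/ ~ /t̪ʼ/
Alveolar: /tʰ/ ~ /tʼ/
Retroflex: /ʈʰ/ ~ /ʈʼ/
Velar: /kʰ/ ~ /kʼ/
Palatal: only /cʼ/ (ejective); no aspirated partner.
So /cʼ/ is the unpaired segment.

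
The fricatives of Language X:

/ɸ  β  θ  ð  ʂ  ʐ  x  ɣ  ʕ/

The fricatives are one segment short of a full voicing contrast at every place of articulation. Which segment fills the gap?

/ħ/

bilabial: voiceless /ɸ/, voiced /β/.
dental: voiceless /θ/, voiced /ð/.
retroflex: voiceless /ʂ/, voiced /ʐ/.
velar: voiceless /x/, voiced /ɣ/.
pharyngeal: voiceless —, voiced /ʕ/.
The pharyngeal row has no voiceless member, so the gap is the voiceless pharyngeal fricative /ħ/.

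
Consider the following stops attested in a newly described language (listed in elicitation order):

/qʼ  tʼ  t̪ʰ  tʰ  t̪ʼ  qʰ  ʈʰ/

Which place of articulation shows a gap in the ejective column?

retroflex

Aspirated: /t̪ʰ/ (dental), /tʰ/ (alveolar), /ʈʰ/ (retroflex), /qʰ/ (uvular).
Ejective: /t̪ʼ/ (dental), /tʼ/ (alveolar), /qʼ/ (uvular).
Every place of articulation has an ejective member except retroflex, where /ʈʼ/ would be expected.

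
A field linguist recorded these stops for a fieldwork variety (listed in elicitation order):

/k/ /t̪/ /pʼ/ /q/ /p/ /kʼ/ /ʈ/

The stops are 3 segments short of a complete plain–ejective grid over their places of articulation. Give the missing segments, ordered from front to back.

/t̪ʼ/, /ʈʼ/, /qʼ/

place of articulation  plain     ejective
bilabial          p         pʼ      
dental            t̪        —       
retroflex         ʈ         —       
velar             k         kʼ      
uvular            q         —       
Gaps, from front to back: dental lacks ejective (/t̪ʼ/); retroflex lacks ejective (/ʈʼ/); uvular lacks ejective (/qʼ/).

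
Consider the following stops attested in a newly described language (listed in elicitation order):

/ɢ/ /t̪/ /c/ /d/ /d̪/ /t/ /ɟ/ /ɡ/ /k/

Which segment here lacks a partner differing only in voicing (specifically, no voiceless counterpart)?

/ɢ/

Dental: /t̪/ ~ /d̪/
Alveolar: /t/ ~ /d/
Palatal: /c/ ~ /ɟ/
Velar: /k/ ~ /ɡ/
Uvular: only /ɢ/ (voiced); no voiceless partner.
So /ɢ/ is the unpaired segment.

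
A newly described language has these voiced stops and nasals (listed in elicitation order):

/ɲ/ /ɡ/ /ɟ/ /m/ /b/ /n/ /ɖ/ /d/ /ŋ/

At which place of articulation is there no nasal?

retroflex

Oral stop: /b/ (bilabial), /d/ (alveolar), /ɖ/ (retroflex), /ɟ/ (palatal), /ɡ/ (velar).
Nasal: /m/ (bilabial), /n/ (alveolar), /ɲ/ (palatal), /ŋ/ (velar).
Every place of articulation has a nasal member except retroflex, where /ɳ/ would be expected.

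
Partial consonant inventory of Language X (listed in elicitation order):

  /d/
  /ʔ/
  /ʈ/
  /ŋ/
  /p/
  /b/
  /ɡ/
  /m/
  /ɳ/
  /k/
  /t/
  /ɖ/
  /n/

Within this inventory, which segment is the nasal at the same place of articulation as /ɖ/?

/ɳ/

/ɖ/ is a voiced retroflex stop.
The nasal at the same place is a retroflex nasal — in this inventory, /ɳ/.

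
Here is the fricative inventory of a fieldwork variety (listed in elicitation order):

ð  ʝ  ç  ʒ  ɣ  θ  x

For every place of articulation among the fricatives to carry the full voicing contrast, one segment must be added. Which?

dental: voiceless /θ/, voiced /ð/.
postalveolar: voiceless —, voiced /ʒ/.
palatal: voiceless /ç/, voiced /ʝ/.
velar: voiceless /x/, voiced /ɣ/.
The postalveolar row has no voiceless member, so the gap is the voiceless postalveolar fricative /ʃ/.

/ʃ/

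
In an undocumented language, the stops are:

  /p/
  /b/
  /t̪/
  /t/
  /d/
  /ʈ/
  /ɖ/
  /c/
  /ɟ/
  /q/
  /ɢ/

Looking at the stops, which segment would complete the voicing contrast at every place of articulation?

/d̪/

bilabial: voiceless /p/, voiced /b/.
dental: voiceless /t̪/, voiced —.
alveolar: voiceless /t/, voiced /d/.
retroflex: voiceless /ʈ/, voiced /ɖ/.
palatal: voiceless /c/, voiced /ɟ/.
uvular: voiceless /q/, voiced /ɢ/.
The dental row has no voiced member, so the gap is the voiced dental stop /d̪/.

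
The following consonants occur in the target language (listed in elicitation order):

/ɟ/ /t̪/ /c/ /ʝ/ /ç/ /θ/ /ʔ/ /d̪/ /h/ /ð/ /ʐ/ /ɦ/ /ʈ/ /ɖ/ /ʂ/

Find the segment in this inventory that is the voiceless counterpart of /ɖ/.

/ʈ/

/ɖ/ is a voiced retroflex stop.
The voiceless counterpart is a voiceless retroflex stop — in this inventory, /ʈ/.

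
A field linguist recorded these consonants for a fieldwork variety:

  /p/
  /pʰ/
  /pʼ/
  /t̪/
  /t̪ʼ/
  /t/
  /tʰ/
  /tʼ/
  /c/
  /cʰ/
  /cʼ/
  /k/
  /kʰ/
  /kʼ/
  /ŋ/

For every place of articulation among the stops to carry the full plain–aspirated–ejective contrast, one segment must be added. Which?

place of articulation  plain     aspirated  ejective
bilabial          p         pʰ        pʼ      
dental            t̪        —         t̪ʼ     
alveolar          t         tʰ        tʼ      
palatal           c         cʰ        cʼ      
velar             k         kʰ        kʼ      
The dental row has no aspirated member, so the gap is the aspirated dental stop /t̪ʰ/.

/t̪ʰ/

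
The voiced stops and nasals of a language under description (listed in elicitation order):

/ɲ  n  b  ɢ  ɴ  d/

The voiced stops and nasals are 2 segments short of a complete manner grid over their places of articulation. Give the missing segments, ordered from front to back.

/m/, /ɟ/

bilabial: oral stop /b/, nasal —.
alveolar: oral stop /d/, nasal /n/.
palatal: oral stop —, nasal /ɲ/.
uvular: oral stop /ɢ/, nasal /ɴ/.
Gaps, from front to back: bilabial lacks nasal (/m/); palatal lacks oral stop (/ɟ/).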